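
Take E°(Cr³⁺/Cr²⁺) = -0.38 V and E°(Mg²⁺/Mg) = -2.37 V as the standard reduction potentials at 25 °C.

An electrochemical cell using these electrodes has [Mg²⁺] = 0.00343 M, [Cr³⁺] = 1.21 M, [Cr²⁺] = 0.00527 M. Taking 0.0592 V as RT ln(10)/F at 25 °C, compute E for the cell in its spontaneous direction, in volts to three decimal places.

Cr³⁺/Cr²⁺ is the cathode (higher E°), Mg²⁺/Mg the anode: E°cell = -0.38 − (-2.37) = +1.99 V, n = 2.
Overall: 2 Cr³⁺(aq) + Mg(s) → 2 Cr²⁺(aq) + Mg²⁺(aq)
Q = [Cr²⁺]^2·[Mg²⁺] / ([Cr³⁺]^2); log Q = -7.187.
E = E° − (0.0592/n) log Q = +1.99 − (0.0592/2)(-7.187) = +2.203 V.

+2.203 V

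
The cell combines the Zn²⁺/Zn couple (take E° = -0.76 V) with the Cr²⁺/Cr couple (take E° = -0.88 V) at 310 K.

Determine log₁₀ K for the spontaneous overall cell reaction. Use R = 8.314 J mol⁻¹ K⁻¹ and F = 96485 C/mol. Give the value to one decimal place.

3.9

Cathode: Zn²⁺/Zn; anode: Cr²⁺/Cr. E°cell = (-0.76) − (-0.88) = +0.12 V, with n = 2.
ΔG° = −nFE° = −RT ln K, so ln K = nFE°/(RT) = (2)(96485)(+0.12) / ((8.314)(310)) = 8.985.
log₁₀ K = 8.985 / ln 10 = 3.9.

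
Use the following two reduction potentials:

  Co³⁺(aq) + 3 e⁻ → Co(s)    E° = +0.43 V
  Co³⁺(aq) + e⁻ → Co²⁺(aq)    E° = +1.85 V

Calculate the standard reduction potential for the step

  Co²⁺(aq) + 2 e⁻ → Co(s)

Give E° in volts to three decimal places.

-0.280 V

Sequential free energies add, so n₃E°₃ = n₁E°₁ + n₂E°₂.
With n₃ = 3, and the known step contributing 1×(+1.85) V, the unknown satisfies 2·E° = 3×(+0.43) − 1×(+1.85) = -0.560.
E° = -0.560 / 2 = -0.280 V.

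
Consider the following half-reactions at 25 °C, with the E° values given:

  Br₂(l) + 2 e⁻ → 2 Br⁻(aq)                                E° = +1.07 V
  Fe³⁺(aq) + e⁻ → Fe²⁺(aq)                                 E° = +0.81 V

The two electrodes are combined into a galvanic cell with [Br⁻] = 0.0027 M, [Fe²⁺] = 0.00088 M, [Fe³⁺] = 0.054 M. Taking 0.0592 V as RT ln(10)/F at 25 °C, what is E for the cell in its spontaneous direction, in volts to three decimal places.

+0.306 V

Br₂/Br⁻ is the cathode (higher E°), Fe³⁺/Fe²⁺ the anode: E°cell = +1.07 − (+0.81) = +0.26 V, n = 2.
Overall: Br₂(l) + 2 Fe²⁺(aq) → 2 Br⁻(aq) + 2 Fe³⁺(aq)
Q = [Br⁻]^2·[Fe³⁺]^2 / ([Fe²⁺]^2); log Q = -1.561.
E = E° − (0.0592/n) log Q = +0.26 − (0.0592/2)(-1.561) = +0.306 V.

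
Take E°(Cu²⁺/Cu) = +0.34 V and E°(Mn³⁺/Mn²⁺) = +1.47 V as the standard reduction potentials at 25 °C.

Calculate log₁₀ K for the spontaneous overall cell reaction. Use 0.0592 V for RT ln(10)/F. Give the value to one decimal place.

Cathode: Mn³⁺/Mn²⁺; anode: Cu²⁺/Cu. E°cell = +1.13 V, n = 2.
log K = nE°cell / 0.0592 = (2)(+1.13) / 0.0592 = 38.2.

38.2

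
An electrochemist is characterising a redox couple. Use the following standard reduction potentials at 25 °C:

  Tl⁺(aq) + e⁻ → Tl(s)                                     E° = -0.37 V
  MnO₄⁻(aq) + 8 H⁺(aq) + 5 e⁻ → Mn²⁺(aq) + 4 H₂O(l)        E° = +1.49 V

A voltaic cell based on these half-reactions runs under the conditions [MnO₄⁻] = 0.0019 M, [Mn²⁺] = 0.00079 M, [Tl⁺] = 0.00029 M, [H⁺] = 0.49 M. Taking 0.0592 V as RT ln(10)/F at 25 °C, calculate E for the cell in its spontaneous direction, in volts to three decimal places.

MnO₄⁻/Mn²⁺ is the cathode (higher E°), Tl⁺/Tl the anode: E°cell = +1.49 − (-0.37) = +1.86 V, n = 5.
Overall: MnO₄⁻(aq) + 8 H⁺(aq) + 5 Tl(s) → Mn²⁺(aq) + 4 H₂O(l) + 5 Tl⁺(aq)
Q = [Mn²⁺]·[Tl⁺]^5 / ([MnO₄⁻]·[H⁺]^8); log Q = -15.591.
E = E° − (0.0592/n) log Q = +1.86 − (0.0592/5)(-15.591) = +2.045 V.

+2.045 V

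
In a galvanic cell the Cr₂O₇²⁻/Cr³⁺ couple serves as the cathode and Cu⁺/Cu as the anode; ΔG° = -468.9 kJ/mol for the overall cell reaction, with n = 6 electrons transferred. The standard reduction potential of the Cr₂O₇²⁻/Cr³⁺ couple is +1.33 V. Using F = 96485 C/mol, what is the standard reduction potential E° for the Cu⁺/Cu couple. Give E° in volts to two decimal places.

+0.52 V

E°cell = −ΔG°/(nF) = −(-468.9×10³)/((6)(96485)) = +0.810 V.
Since Cr₂O₇²⁻/Cr³⁺ is the cathode and Cu⁺/Cu the anode, E°cell = E°(Cr₂O₇²⁻/Cr³⁺) − E°(Cu⁺/Cu).
So E°(Cu⁺/Cu) = E°(Cr₂O₇²⁻/Cr³⁺) − E°cell = (+1.33) − (+0.810) = +0.52 V.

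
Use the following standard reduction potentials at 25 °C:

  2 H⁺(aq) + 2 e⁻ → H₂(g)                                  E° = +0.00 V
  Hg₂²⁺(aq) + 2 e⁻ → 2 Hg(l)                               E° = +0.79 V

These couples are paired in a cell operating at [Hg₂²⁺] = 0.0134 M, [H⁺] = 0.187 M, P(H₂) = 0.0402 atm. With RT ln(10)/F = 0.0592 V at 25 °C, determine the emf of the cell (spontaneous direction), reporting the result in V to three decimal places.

+0.736 V

Hg₂²⁺/Hg is the cathode (higher E°), H⁺/H₂ the anode: E°cell = +0.79 − (+0.00) = +0.79 V, n = 2.
Overall: Hg₂²⁺(aq) + H₂(g) → 2 Hg(l) + 2 H⁺(aq)
Q = [H⁺]^2 / ([Hg₂²⁺]·P(H₂)); log Q = 1.812.
E = E° − (0.0592/n) log Q = +0.79 − (0.0592/2)(1.812) = +0.736 V.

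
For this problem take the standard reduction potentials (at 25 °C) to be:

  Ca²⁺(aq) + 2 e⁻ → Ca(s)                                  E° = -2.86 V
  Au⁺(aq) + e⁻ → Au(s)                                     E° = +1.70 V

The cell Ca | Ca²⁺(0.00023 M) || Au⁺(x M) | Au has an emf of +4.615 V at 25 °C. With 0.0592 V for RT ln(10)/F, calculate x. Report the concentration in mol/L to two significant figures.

0.13 M

Au⁺/Au is the cathode, Ca²⁺/Ca the anode: E°cell = +4.56 V, n = 2.
Overall reaction: 2 Au⁺(aq) + Ca(s) → 2 Au(s) + Ca²⁺(aq); Q = [Ca²⁺]^1/[Au⁺]^2.
From E = E° − (0.0592/n) log Q: log Q = (E° − E)·n/0.0592 = (+4.56 − (+4.615))·2/0.0592 = -1.8581.
So 2·log[Au⁺] = 1·log(0.00023) − log Q = -3.6383 − (-1.8581) = -1.7802; log[Au⁺] = -1.7802 / 2 = -0.8901; [Au⁺] = 10^(-0.8901) ≈ 0.13 M.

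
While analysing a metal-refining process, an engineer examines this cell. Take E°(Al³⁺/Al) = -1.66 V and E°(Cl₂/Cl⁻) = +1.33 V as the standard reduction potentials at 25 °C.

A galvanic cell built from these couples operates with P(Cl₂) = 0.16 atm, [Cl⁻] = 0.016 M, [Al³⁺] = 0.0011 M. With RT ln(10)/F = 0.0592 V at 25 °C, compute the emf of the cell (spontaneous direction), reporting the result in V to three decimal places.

Cl₂/Cl⁻ is the cathode (higher E°), Al³⁺/Al the anode: E°cell = +1.33 − (-1.66) = +2.99 V, n = 6.
Overall: 3 Cl₂(g) + 2 Al(s) → 6 Cl⁻(aq) + 2 Al³⁺(aq)
Q = [Cl⁻]^6·[Al³⁺]^2 / (P(Cl₂)^3); log Q = -14.305.
E = E° − (0.0592/n) log Q = +2.99 − (0.0592/6)(-14.305) = +3.131 V.

+3.131 V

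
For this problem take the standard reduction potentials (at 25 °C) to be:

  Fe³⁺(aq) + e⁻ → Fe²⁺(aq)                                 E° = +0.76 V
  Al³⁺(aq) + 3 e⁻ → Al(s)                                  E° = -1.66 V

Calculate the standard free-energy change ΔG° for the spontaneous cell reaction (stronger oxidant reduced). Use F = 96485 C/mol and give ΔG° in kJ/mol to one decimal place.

-700.5 kJ/mol

Fe³⁺/Fe²⁺ (E° = +0.76 V) is the cathode; Al³⁺/Al (E° = -1.66 V) is the anode, so E°cell = +2.42 V.
Balancing electrons gives n = 3 (lcm of 1 and 3).
ΔG° = −nFE° = −(3)(96485)(+2.42) = -700,481 J = -700.5 kJ/mol.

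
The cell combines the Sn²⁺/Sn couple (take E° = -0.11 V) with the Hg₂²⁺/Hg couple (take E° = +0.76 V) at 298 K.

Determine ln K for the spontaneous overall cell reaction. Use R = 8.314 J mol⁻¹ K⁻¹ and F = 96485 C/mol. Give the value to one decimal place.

Cathode: Hg₂²⁺/Hg; anode: Sn²⁺/Sn. E°cell = (+0.76) − (-0.11) = +0.87 V, with n = 2.
ΔG° = −nFE° = −RT ln K, so ln K = nFE°/(RT) = (2)(96485)(+0.87) / ((8.314)(298)) = 67.761.

67.8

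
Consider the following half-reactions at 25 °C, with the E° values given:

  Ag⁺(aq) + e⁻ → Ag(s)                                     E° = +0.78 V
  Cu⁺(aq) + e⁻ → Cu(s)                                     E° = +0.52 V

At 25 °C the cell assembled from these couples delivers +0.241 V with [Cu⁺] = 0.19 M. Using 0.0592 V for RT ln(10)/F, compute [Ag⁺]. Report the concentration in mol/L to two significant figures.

Ag⁺/Ag is the cathode, Cu⁺/Cu the anode: E°cell = +0.26 V, n = 1.
Overall reaction: Ag⁺(aq) + Cu(s) → Ag(s) + Cu⁺(aq); Q = [Cu⁺]^1/[Ag⁺]^1.
From E = E° − (0.0592/n) log Q: log Q = (E° − E)·n/0.0592 = (+0.26 − (+0.241))·1/0.0592 = 0.3209.
So 1·log[Ag⁺] = 1·log(0.19) − log Q = -0.7212 − (0.3209) = -1.0421; [Ag⁺] = 10^(-1.0421) ≈ 0.091 M.

0.091 M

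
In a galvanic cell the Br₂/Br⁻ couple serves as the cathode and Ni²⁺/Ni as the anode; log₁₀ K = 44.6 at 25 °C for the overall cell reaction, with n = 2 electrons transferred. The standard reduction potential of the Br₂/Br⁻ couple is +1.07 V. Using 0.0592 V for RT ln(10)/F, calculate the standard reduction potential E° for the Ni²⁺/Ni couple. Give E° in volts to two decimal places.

-0.25 V

E°cell = (0.0592/n)·log K = (0.0592/2)(44.6) = +1.320 V.
Since Br₂/Br⁻ is the cathode and Ni²⁺/Ni the anode, E°cell = E°(Br₂/Br⁻) − E°(Ni²⁺/Ni).
So E°(Ni²⁺/Ni) = E°(Br₂/Br⁻) − E°cell = (+1.07) − (+1.320) = -0.25 V.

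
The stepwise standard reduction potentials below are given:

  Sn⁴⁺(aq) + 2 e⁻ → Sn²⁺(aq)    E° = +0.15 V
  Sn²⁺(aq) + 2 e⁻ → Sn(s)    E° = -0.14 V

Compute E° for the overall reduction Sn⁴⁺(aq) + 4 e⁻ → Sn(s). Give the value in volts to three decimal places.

+0.005 V

Adding the free-energy changes (−nFE°) of the two steps gives −n₃FE°₃ = −n₁FE°₁ − n₂FE°₂.
E°₃ = (2×+0.15 + 2×-0.14) / 4 = (+0.020) / 4 = +0.005 V.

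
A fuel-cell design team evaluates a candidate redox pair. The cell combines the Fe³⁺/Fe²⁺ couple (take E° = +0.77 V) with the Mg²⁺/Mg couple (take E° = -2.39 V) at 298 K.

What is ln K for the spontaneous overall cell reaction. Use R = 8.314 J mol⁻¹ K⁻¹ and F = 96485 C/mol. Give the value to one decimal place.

Cathode: Fe³⁺/Fe²⁺; anode: Mg²⁺/Mg. E°cell = (+0.77) − (-2.39) = +3.16 V, with n = 2.
ΔG° = −nFE° = −RT ln K, so ln K = nFE°/(RT) = (2)(96485)(+3.16) / ((8.314)(298)) = 246.122.

246.1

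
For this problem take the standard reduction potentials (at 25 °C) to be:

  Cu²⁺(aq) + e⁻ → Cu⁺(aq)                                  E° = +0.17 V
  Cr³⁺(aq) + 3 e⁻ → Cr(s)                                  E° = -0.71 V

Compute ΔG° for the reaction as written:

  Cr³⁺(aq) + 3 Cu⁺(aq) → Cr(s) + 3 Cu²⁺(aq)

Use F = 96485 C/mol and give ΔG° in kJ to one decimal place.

As written, Cr³⁺/Cr is reduced (cathode) and Cu²⁺/Cu⁺ is oxidised (anode), so E°cell = (-0.71) − (+0.17) = -0.88 V.
Balancing electrons gives n = 3.
ΔG° = −nFE° = −(3)(96485)(-0.88) = 254,720 J = +254.7 kJ.

+254.7 kJ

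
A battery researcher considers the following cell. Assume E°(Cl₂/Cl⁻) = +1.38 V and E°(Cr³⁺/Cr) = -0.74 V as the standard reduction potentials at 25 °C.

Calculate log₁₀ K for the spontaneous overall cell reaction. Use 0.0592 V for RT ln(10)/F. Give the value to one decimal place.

214.9

Cathode: Cl₂/Cl⁻; anode: Cr³⁺/Cr. E°cell = +2.12 V, n = 6.
log K = nE°cell / 0.0592 = (6)(+2.12) / 0.0592 = 214.9.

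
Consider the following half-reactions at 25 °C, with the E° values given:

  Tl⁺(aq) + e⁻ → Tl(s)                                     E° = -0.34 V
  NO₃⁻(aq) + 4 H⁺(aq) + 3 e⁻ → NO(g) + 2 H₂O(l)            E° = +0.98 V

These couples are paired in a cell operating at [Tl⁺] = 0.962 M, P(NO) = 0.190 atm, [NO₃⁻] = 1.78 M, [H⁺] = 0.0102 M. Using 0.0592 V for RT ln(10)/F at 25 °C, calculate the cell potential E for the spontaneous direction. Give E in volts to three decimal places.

NO₃⁻/NO is the cathode (higher E°), Tl⁺/Tl the anode: E°cell = +0.98 − (-0.34) = +1.32 V, n = 3.
Overall: NO₃⁻(aq) + 4 H⁺(aq) + 3 Tl(s) → NO(g) + 2 H₂O(l) + 3 Tl⁺(aq)
Q = P(NO)·[Tl⁺]^3 / ([NO₃⁻]·[H⁺]^4); log Q = 6.943.
E = E° − (0.0592/n) log Q = +1.32 − (0.0592/3)(6.943) = +1.183 V.

+1.183 V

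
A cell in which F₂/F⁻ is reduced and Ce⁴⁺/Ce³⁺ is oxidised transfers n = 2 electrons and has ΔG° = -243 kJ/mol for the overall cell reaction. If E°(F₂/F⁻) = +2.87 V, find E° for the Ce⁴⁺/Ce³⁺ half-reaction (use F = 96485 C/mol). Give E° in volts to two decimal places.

E°cell = −ΔG°/(nF) = −(-243×10³)/((2)(96485)) = +1.259 V.
Since F₂/F⁻ is the cathode and Ce⁴⁺/Ce³⁺ the anode, E°cell = E°(F₂/F⁻) − E°(Ce⁴⁺/Ce³⁺).
So E°(Ce⁴⁺/Ce³⁺) = E°(F₂/F⁻) − E°cell = (+2.87) − (+1.259) = +1.61 V.

+1.61 V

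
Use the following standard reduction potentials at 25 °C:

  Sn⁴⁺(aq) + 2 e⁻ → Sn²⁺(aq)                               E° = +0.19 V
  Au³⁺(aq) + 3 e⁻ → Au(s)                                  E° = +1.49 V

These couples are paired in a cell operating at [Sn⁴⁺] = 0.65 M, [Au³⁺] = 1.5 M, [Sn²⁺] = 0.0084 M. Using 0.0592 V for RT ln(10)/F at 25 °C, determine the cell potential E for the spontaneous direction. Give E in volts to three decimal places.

+1.248 V

Au³⁺/Au is the cathode (higher E°), Sn⁴⁺/Sn²⁺ the anode: E°cell = +1.49 − (+0.19) = +1.30 V, n = 6.
Overall: 2 Au³⁺(aq) + 3 Sn²⁺(aq) → 2 Au(s) + 3 Sn⁴⁺(aq)
Q = [Sn⁴⁺]^3 / ([Au³⁺]^2·[Sn²⁺]^3); log Q = 5.314.
E = E° − (0.0592/n) log Q = +1.30 − (0.0592/6)(5.314) = +1.248 V.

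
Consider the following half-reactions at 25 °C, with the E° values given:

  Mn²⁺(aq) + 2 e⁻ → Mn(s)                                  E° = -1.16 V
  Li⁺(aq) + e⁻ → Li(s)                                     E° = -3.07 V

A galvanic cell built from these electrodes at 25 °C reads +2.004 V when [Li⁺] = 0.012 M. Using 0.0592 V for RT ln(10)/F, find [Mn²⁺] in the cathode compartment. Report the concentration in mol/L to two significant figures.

Mn²⁺/Mn is the cathode, Li⁺/Li the anode: E°cell = +1.91 V, n = 2.
Overall reaction: Mn²⁺(aq) + 2 Li(s) → Mn(s) + 2 Li⁺(aq); Q = [Li⁺]^2/[Mn²⁺]^1.
From E = E° − (0.0592/n) log Q: log Q = (E° − E)·n/0.0592 = (+1.91 − (+2.004))·2/0.0592 = -3.1757.
So 1·log[Mn²⁺] = 2·log(0.012) − log Q = -3.8416 − (-3.1757) = -0.6659; [Mn²⁺] = 10^(-0.6659) ≈ 0.22 M.

0.22 M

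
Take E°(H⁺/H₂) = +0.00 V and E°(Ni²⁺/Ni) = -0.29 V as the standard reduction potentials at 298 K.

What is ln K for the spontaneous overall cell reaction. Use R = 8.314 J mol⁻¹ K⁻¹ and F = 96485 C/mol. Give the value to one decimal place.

Cathode: H⁺/H₂; anode: Ni²⁺/Ni. E°cell = (+0.00) − (-0.29) = +0.29 V, with n = 2.
ΔG° = −nFE° = −RT ln K, so ln K = nFE°/(RT) = (2)(96485)(+0.29) / ((8.314)(298)) = 22.587.

22.6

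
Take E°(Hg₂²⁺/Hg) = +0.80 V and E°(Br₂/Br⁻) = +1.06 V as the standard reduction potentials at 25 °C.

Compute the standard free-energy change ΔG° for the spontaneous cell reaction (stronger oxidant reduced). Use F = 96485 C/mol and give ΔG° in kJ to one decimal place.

Br₂/Br⁻ (E° = +1.06 V) is the cathode; Hg₂²⁺/Hg (E° = +0.80 V) is the anode, so E°cell = +0.26 V.
Balancing electrons gives n = 2 (lcm of 2 and 2).
ΔG° = −nFE° = −(2)(96485)(+0.26) = -50,172 J = -50.2 kJ.

-50.2 kJ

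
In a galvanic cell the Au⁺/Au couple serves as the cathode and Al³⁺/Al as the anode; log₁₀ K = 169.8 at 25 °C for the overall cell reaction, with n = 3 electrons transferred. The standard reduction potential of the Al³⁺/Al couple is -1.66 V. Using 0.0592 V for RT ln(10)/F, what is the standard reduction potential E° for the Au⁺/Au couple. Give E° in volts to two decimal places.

E°cell = (0.0592/n)·log K = (0.0592/3)(169.8) = +3.351 V.
Since Au⁺/Au is the cathode and Al³⁺/Al the anode, E°cell = E°(Au⁺/Au) − E°(Al³⁺/Al).
So E°(Au⁺/Au) = E°cell + E°(Al³⁺/Al) = +3.351 + (-1.66) = +1.69 V.

+1.69 V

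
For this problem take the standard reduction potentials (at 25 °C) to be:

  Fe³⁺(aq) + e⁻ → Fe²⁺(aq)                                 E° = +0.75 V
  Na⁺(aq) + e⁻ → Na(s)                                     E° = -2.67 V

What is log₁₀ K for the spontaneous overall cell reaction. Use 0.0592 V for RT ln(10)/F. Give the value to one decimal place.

Cathode: Fe³⁺/Fe²⁺; anode: Na⁺/Na. E°cell = +3.42 V, n = 1.
log K = nE°cell / 0.0592 = (1)(+3.42) / 0.0592 = 57.8.

57.8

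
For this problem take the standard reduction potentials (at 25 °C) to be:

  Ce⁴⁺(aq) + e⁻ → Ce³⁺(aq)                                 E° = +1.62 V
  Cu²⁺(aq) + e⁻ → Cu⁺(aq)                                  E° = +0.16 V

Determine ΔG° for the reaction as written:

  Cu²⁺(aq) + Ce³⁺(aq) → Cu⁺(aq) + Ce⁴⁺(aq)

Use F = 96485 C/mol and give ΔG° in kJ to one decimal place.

+140.9 kJ

As written, Cu²⁺/Cu⁺ is reduced (cathode) and Ce⁴⁺/Ce³⁺ is oxidised (anode), so E°cell = (+0.16) − (+1.62) = -1.46 V.
Balancing electrons gives n = 1.
ΔG° = −nFE° = −(1)(96485)(-1.46) = 140,868 J = +140.9 kJ.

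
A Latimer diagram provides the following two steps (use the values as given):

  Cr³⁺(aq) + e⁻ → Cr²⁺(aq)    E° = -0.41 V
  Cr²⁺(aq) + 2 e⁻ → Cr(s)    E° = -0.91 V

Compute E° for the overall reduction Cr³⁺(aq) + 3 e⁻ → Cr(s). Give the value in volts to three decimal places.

-0.743 V

Adding the free-energy changes (−nFE°) of the two steps gives −n₃FE°₃ = −n₁FE°₁ − n₂FE°₂.
E°₃ = (1×-0.41 + 2×-0.91) / 3 = (-2.230) / 3 = -0.743 V.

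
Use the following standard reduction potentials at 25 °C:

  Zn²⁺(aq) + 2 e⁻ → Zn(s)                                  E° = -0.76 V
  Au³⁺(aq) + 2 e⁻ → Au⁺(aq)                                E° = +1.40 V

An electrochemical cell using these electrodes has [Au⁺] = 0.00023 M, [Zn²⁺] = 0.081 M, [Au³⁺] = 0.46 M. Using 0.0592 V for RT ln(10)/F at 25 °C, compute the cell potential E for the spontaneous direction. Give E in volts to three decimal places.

+2.290 V

Au³⁺/Au⁺ is the cathode (higher E°), Zn²⁺/Zn the anode: E°cell = +1.40 − (-0.76) = +2.16 V, n = 2.
Overall: Au³⁺(aq) + Zn(s) → Au⁺(aq) + Zn²⁺(aq)
Q = [Au⁺]·[Zn²⁺] / ([Au³⁺]); log Q = -4.393.
E = E° − (0.0592/n) log Q = +2.16 − (0.0592/2)(-4.393) = +2.290 V.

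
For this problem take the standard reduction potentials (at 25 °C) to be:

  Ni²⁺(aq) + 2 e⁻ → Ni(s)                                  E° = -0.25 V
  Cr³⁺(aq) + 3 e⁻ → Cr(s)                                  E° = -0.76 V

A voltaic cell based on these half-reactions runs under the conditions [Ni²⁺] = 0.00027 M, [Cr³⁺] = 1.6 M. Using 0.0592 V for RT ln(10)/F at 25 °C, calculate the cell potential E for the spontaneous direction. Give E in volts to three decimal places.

+0.400 V

Ni²⁺/Ni is the cathode (higher E°), Cr³⁺/Cr the anode: E°cell = -0.25 − (-0.76) = +0.51 V, n = 6.
Overall: 3 Ni²⁺(aq) + 2 Cr(s) → 3 Ni(s) + 2 Cr³⁺(aq)
Q = [Cr³⁺]^2 / ([Ni²⁺]^3); log Q = 11.114.
E = E° − (0.0592/n) log Q = +0.51 − (0.0592/6)(11.114) = +0.400 V.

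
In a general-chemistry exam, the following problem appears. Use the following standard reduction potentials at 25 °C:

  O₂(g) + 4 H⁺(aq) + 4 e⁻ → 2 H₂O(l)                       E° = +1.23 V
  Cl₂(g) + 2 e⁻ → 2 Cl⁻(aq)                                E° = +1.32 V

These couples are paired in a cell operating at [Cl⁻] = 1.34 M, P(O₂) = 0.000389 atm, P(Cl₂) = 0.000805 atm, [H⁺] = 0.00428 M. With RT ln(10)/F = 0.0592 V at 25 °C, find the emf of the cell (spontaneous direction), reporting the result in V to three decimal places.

Cl₂/Cl⁻ is the cathode (higher E°), O₂/H₂O the anode: E°cell = +1.32 − (+1.23) = +0.09 V, n = 4.
Overall: 2 Cl₂(g) + 2 H₂O(l) → 4 Cl⁻(aq) + O₂(g) + 4 H⁺(aq)
Q = [Cl⁻]^4·P(O₂)·[H⁺]^4 / (P(Cl₂)^2); log Q = -6.187.
E = E° − (0.0592/n) log Q = +0.09 − (0.0592/4)(-6.187) = +0.182 V.

+0.182 V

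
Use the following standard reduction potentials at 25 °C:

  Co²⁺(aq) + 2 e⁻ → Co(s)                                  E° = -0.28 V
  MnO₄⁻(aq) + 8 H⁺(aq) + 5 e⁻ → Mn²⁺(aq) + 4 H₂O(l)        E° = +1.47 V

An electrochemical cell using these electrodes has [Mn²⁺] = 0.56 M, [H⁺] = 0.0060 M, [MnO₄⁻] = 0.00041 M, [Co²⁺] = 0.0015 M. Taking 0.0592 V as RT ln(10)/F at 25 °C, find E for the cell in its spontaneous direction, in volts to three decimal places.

+1.586 V

MnO₄⁻/Mn²⁺ is the cathode (higher E°), Co²⁺/Co the anode: E°cell = +1.47 − (-0.28) = +1.75 V, n = 10.
Overall: 2 MnO₄⁻(aq) + 16 H⁺(aq) + 5 Co(s) → 2 Mn²⁺(aq) + 8 H₂O(l) + 5 Co²⁺(aq)
Q = [Mn²⁺]^2·[Co²⁺]^5 / ([MnO₄⁻]^2·[H⁺]^16); log Q = 27.701.
E = E° − (0.0592/n) log Q = +1.75 − (0.0592/10)(27.701) = +1.586 V.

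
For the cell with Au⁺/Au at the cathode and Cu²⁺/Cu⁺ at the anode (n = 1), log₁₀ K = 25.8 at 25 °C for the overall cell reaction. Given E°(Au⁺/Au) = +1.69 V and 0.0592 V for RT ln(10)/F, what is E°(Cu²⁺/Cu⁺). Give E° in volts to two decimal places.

E°cell = (0.0592/n)·log K = (0.0592/1)(25.8) = +1.527 V.
Since Au⁺/Au is the cathode and Cu²⁺/Cu⁺ the anode, E°cell = E°(Au⁺/Au) − E°(Cu²⁺/Cu⁺).
So E°(Cu²⁺/Cu⁺) = E°(Au⁺/Au) − E°cell = (+1.69) − (+1.527) = +0.16 V.

+0.16 V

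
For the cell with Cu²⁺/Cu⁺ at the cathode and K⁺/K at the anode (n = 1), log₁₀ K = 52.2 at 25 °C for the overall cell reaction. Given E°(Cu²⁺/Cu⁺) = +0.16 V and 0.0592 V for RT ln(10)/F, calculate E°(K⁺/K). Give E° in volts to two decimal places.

-2.93 V

E°cell = (0.0592/n)·log K = (0.0592/1)(52.2) = +3.090 V.
Since Cu²⁺/Cu⁺ is the cathode and K⁺/K the anode, E°cell = E°(Cu²⁺/Cu⁺) − E°(K⁺/K).
So E°(K⁺/K) = E°(Cu²⁺/Cu⁺) − E°cell = (+0.16) − (+3.090) = -2.93 V.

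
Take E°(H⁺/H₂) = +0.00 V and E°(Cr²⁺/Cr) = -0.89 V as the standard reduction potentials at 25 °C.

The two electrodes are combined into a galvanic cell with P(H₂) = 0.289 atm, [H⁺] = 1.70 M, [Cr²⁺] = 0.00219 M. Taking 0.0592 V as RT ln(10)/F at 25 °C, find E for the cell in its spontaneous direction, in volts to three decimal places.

H⁺/H₂ is the cathode (higher E°), Cr²⁺/Cr the anode: E°cell = +0.00 − (-0.89) = +0.89 V, n = 2.
Overall: 2 H⁺(aq) + Cr(s) → H₂(g) + Cr²⁺(aq)
Q = P(H₂)·[Cr²⁺] / ([H⁺]^2); log Q = -3.660.
E = E° − (0.0592/n) log Q = +0.89 − (0.0592/2)(-3.660) = +0.998 V.

+0.998 V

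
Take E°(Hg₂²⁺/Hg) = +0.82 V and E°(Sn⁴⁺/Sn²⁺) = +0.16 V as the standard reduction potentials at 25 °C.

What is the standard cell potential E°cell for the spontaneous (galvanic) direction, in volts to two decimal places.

+0.66 V

The Hg₂²⁺/Hg couple has the higher reduction potential, so it is the cathode; Sn⁴⁺/Sn²⁺ is oxidised at the anode.
E°cell = E°(cathode) − E°(anode) = (+0.82) − (+0.16) = +0.66 V.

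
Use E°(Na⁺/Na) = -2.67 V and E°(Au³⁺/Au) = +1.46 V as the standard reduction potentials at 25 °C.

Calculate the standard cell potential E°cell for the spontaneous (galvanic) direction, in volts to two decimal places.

The Au³⁺/Au couple has the higher reduction potential, so it is the cathode; Na⁺/Na is oxidised at the anode.
E°cell = E°(cathode) − E°(anode) = (+1.46) − (-2.67) = +4.13 V.

+4.13 V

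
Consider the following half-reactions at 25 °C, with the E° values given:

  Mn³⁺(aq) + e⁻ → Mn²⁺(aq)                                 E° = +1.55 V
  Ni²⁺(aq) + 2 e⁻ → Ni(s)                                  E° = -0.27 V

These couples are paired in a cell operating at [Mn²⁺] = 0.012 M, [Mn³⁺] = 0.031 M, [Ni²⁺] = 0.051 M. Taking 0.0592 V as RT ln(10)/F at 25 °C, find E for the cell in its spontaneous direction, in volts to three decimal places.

+1.883 V

Mn³⁺/Mn²⁺ is the cathode (higher E°), Ni²⁺/Ni the anode: E°cell = +1.55 − (-0.27) = +1.82 V, n = 2.
Overall: 2 Mn³⁺(aq) + Ni(s) → 2 Mn²⁺(aq) + Ni²⁺(aq)
Q = [Mn²⁺]^2·[Ni²⁺] / ([Mn³⁺]^2); log Q = -2.117.
E = E° − (0.0592/n) log Q = +1.82 − (0.0592/2)(-2.117) = +1.883 V.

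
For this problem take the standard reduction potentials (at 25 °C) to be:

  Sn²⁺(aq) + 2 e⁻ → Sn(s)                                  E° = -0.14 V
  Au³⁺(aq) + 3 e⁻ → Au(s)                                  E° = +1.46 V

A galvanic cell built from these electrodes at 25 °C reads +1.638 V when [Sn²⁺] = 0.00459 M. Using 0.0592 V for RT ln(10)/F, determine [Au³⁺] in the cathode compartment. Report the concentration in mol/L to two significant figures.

Au³⁺/Au is the cathode, Sn²⁺/Sn the anode: E°cell = +1.60 V, n = 6.
Overall reaction: 2 Au³⁺(aq) + 3 Sn(s) → 2 Au(s) + 3 Sn²⁺(aq); Q = [Sn²⁺]^3/[Au³⁺]^2.
From E = E° − (0.0592/n) log Q: log Q = (E° − E)·n/0.0592 = (+1.60 − (+1.638))·6/0.0592 = -3.8514.
So 2·log[Au³⁺] = 3·log(0.00459) − log Q = -7.0146 − (-3.8514) = -3.1632; log[Au³⁺] = -3.1632 / 2 = -1.5816; [Au³⁺] = 10^(-1.5816) ≈ 0.026 M.

0.026 M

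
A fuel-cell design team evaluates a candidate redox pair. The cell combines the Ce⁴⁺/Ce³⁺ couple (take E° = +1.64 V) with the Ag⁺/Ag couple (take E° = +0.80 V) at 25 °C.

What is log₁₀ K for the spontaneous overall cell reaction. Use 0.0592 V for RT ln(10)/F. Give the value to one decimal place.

Cathode: Ce⁴⁺/Ce³⁺; anode: Ag⁺/Ag. E°cell = +0.84 V, n = 1.
log K = nE°cell / 0.0592 = (1)(+0.84) / 0.0592 = 14.2.

14.2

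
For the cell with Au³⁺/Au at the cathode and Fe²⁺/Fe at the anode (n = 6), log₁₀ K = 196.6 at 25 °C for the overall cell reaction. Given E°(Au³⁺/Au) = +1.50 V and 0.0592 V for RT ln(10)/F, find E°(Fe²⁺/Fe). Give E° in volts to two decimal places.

E°cell = (0.0592/n)·log K = (0.0592/6)(196.6) = +1.940 V.
Since Au³⁺/Au is the cathode and Fe²⁺/Fe the anode, E°cell = E°(Au³⁺/Au) − E°(Fe²⁺/Fe).
So E°(Fe²⁺/Fe) = E°(Au³⁺/Au) − E°cell = (+1.50) − (+1.940) = -0.44 V.

-0.44 V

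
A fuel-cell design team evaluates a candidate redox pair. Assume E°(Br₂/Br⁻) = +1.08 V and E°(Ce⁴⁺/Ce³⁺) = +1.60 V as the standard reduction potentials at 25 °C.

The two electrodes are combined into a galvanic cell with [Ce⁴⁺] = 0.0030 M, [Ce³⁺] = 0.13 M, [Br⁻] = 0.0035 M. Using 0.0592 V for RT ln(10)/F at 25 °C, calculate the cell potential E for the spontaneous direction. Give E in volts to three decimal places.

+0.278 V

Ce⁴⁺/Ce³⁺ is the cathode (higher E°), Br₂/Br⁻ the anode: E°cell = +1.60 − (+1.08) = +0.52 V, n = 2.
Overall: 2 Ce⁴⁺(aq) + 2 Br⁻(aq) → 2 Ce³⁺(aq) + Br₂(l)
Q = [Ce³⁺]^2 / ([Ce⁴⁺]^2·[Br⁻]^2); log Q = 8.186.
E = E° − (0.0592/n) log Q = +0.52 − (0.0592/2)(8.186) = +0.278 V.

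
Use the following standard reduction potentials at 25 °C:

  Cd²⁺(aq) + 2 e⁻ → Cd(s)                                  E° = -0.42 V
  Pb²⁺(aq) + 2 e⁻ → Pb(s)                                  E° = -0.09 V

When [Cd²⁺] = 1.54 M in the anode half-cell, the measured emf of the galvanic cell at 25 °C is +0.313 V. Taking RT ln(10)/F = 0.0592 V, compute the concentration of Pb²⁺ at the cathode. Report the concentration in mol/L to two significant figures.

Pb²⁺/Pb is the cathode, Cd²⁺/Cd the anode: E°cell = +0.33 V, n = 2.
Overall reaction: Pb²⁺(aq) + Cd(s) → Pb(s) + Cd²⁺(aq); Q = [Cd²⁺]^1/[Pb²⁺]^1.
From E = E° − (0.0592/n) log Q: log Q = (E° − E)·n/0.0592 = (+0.33 − (+0.313))·2/0.0592 = 0.5743.
So 1·log[Pb²⁺] = 1·log(1.54) − log Q = 0.1875 − (0.5743) = -0.3868; [Pb²⁺] = 10^(-0.3868) ≈ 0.41 M.

0.41 M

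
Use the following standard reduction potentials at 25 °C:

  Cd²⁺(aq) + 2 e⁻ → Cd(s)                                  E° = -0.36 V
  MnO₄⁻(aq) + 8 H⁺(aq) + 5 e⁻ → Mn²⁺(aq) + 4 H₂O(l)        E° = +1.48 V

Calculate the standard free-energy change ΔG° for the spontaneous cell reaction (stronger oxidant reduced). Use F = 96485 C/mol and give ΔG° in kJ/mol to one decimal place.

-1775.3 kJ/mol

MnO₄⁻/Mn²⁺ (E° = +1.48 V) is the cathode; Cd²⁺/Cd (E° = -0.36 V) is the anode, so E°cell = +1.84 V.
Balancing electrons gives n = 10 (lcm of 5 and 2).
ΔG° = −nFE° = −(10)(96485)(+1.84) = -1,775,324 J = -1775.3 kJ/mol.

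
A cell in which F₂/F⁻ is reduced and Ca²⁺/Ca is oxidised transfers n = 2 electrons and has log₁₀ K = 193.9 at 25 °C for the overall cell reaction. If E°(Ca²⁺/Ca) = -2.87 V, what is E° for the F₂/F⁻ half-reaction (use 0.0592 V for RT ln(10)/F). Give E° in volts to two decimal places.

+2.87 V

E°cell = (0.0592/n)·log K = (0.0592/2)(193.9) = +5.739 V.
Since F₂/F⁻ is the cathode and Ca²⁺/Ca the anode, E°cell = E°(F₂/F⁻) − E°(Ca²⁺/Ca).
So E°(F₂/F⁻) = E°cell + E°(Ca²⁺/Ca) = +5.739 + (-2.87) = +2.87 V.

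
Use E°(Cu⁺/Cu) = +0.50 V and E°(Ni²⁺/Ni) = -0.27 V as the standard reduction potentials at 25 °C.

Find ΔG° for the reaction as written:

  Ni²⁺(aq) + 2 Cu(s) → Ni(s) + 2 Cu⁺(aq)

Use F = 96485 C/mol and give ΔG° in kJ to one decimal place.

As written, Ni²⁺/Ni is reduced (cathode) and Cu⁺/Cu is oxidised (anode), so E°cell = (-0.27) − (+0.50) = -0.77 V.
Balancing electrons gives n = 2.
ΔG° = −nFE° = −(2)(96485)(-0.77) = 148,587 J = +148.6 kJ.

+148.6 kJ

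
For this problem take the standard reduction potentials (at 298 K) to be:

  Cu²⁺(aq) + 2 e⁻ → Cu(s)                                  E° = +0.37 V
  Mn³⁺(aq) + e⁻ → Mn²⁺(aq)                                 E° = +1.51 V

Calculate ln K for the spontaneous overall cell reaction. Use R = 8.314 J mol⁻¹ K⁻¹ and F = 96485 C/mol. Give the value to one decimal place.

Cathode: Mn³⁺/Mn²⁺; anode: Cu²⁺/Cu. E°cell = (+1.51) − (+0.37) = +1.14 V, with n = 2.
ΔG° = −nFE° = −RT ln K, so ln K = nFE°/(RT) = (2)(96485)(+1.14) / ((8.314)(298)) = 88.791.

88.8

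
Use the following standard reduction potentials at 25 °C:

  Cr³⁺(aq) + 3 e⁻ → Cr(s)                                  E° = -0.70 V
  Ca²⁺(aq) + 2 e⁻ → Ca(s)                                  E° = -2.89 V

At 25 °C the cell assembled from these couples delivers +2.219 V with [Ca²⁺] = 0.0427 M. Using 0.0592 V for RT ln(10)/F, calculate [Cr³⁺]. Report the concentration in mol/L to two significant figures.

Cr³⁺/Cr is the cathode, Ca²⁺/Ca the anode: E°cell = +2.19 V, n = 6.
Overall reaction: 2 Cr³⁺(aq) + 3 Ca(s) → 2 Cr(s) + 3 Ca²⁺(aq); Q = [Ca²⁺]^3/[Cr³⁺]^2.
From E = E° − (0.0592/n) log Q: log Q = (E° − E)·n/0.0592 = (+2.19 − (+2.219))·6/0.0592 = -2.9392.
So 2·log[Cr³⁺] = 3·log(0.0427) − log Q = -4.1087 − (-2.9392) = -1.1695; log[Cr³⁺] = -1.1695 / 2 = -0.5847; [Cr³⁺] = 10^(-0.5847) ≈ 0.26 M.

0.26 M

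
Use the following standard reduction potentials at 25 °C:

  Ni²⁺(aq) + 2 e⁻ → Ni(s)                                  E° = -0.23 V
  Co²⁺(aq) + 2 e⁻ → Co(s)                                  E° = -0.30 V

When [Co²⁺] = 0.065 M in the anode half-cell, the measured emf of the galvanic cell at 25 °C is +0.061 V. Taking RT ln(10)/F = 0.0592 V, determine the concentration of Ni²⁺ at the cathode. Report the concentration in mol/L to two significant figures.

0.032 M

Ni²⁺/Ni is the cathode, Co²⁺/Co the anode: E°cell = +0.07 V, n = 2.
Overall reaction: Ni²⁺(aq) + Co(s) → Ni(s) + Co²⁺(aq); Q = [Co²⁺]^1/[Ni²⁺]^1.
From E = E° − (0.0592/n) log Q: log Q = (E° − E)·n/0.0592 = (+0.07 − (+0.061))·2/0.0592 = 0.3041.
So 1·log[Ni²⁺] = 1·log(0.065) − log Q = -1.1871 − (0.3041) = -1.4912; [Ni²⁺] = 10^(-1.4912) ≈ 0.032 M.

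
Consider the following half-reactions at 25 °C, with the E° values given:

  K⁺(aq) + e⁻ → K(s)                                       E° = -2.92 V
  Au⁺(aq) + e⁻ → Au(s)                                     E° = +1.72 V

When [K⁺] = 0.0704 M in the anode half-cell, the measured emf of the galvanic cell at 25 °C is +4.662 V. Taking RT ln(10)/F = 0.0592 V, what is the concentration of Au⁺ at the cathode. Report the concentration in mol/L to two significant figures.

0.17 M

Au⁺/Au is the cathode, K⁺/K the anode: E°cell = +4.64 V, n = 1.
Overall reaction: Au⁺(aq) + K(s) → Au(s) + K⁺(aq); Q = [K⁺]^1/[Au⁺]^1.
From E = E° − (0.0592/n) log Q: log Q = (E° − E)·n/0.0592 = (+4.64 − (+4.662))·1/0.0592 = -0.3716.
So 1·log[Au⁺] = 1·log(0.0704) − log Q = -1.1524 − (-0.3716) = -0.7808; [Au⁺] = 10^(-0.7808) ≈ 0.17 M.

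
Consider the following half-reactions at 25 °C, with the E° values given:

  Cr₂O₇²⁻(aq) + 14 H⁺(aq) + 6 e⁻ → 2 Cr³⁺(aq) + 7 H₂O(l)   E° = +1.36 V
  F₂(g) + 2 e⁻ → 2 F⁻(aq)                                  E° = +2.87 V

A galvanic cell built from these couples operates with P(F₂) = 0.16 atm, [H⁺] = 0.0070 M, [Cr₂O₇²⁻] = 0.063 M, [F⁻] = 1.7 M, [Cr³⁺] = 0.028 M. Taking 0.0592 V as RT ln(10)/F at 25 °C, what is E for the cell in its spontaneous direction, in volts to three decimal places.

F₂/F⁻ is the cathode (higher E°), Cr₂O₇²⁻/Cr³⁺ the anode: E°cell = +2.87 − (+1.36) = +1.51 V, n = 6.
Overall: 3 F₂(g) + 2 Cr³⁺(aq) + 7 H₂O(l) → 6 F⁻(aq) + Cr₂O₇²⁻(aq) + 14 H⁺(aq)
Q = [F⁻]^6·[Cr₂O₇²⁻]·[H⁺]^14 / (P(F₂)^3·[Cr³⁺]^2); log Q = -24.493.
E = E° − (0.0592/n) log Q = +1.51 − (0.0592/6)(-24.493) = +1.752 V.

+1.752 V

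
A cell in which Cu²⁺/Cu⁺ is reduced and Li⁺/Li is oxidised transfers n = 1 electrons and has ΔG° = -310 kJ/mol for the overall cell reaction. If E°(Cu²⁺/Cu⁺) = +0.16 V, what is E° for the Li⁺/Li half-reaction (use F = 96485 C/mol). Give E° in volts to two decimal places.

-3.05 V

E°cell = −ΔG°/(nF) = −(-310×10³)/((1)(96485)) = +3.213 V.
Since Cu²⁺/Cu⁺ is the cathode and Li⁺/Li the anode, E°cell = E°(Cu²⁺/Cu⁺) − E°(Li⁺/Li).
So E°(Li⁺/Li) = E°(Cu²⁺/Cu⁺) − E°cell = (+0.16) − (+3.213) = -3.05 V.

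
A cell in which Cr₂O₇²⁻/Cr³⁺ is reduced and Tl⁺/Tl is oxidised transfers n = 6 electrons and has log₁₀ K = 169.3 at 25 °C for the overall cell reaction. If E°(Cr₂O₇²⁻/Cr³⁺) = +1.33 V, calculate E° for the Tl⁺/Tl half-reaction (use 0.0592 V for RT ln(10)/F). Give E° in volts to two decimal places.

-0.34 V

E°cell = (0.0592/n)·log K = (0.0592/6)(169.3) = +1.670 V.
Since Cr₂O₇²⁻/Cr³⁺ is the cathode and Tl⁺/Tl the anode, E°cell = E°(Cr₂O₇²⁻/Cr³⁺) − E°(Tl⁺/Tl).
So E°(Tl⁺/Tl) = E°(Cr₂O₇²⁻/Cr³⁺) − E°cell = (+1.33) − (+1.670) = -0.34 V.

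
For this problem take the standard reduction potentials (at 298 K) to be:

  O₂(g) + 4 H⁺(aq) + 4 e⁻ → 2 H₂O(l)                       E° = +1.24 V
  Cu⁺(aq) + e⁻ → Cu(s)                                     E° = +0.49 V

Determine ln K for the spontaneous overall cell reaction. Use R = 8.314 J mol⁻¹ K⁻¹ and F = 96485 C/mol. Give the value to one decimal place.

Cathode: O₂/H₂O; anode: Cu⁺/Cu. E°cell = (+1.24) − (+0.49) = +0.75 V, with n = 4.
ΔG° = −nFE° = −RT ln K, so ln K = nFE°/(RT) = (4)(96485)(+0.75) / ((8.314)(298)) = 116.830.

116.8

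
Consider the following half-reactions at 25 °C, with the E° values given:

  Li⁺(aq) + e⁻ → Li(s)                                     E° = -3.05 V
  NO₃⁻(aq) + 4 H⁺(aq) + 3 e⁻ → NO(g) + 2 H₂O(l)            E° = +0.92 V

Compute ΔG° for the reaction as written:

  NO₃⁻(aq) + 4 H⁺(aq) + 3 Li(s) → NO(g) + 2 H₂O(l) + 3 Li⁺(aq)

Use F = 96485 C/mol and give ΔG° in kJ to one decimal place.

-1149.1 kJ

As written, NO₃⁻/NO is reduced (cathode) and Li⁺/Li is oxidised (anode), so E°cell = (+0.92) − (-3.05) = +3.97 V.
Balancing electrons gives n = 3.
ΔG° = −nFE° = −(3)(96485)(+3.97) = -1,149,136 J = -1149.1 kJ.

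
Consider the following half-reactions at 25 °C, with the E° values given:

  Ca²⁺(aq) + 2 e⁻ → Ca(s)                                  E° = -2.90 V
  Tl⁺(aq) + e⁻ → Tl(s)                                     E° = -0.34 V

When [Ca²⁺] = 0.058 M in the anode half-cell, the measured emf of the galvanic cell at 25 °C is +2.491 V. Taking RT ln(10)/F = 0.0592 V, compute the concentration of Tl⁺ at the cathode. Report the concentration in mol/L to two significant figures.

0.016 M

Tl⁺/Tl is the cathode, Ca²⁺/Ca the anode: E°cell = +2.56 V, n = 2.
Overall reaction: 2 Tl⁺(aq) + Ca(s) → 2 Tl(s) + Ca²⁺(aq); Q = [Ca²⁺]^1/[Tl⁺]^2.
From E = E° − (0.0592/n) log Q: log Q = (E° − E)·n/0.0592 = (+2.56 − (+2.491))·2/0.0592 = 2.3311.
So 2·log[Tl⁺] = 1·log(0.058) − log Q = -1.2366 − (2.3311) = -3.5677; log[Tl⁺] = -3.5677 / 2 = -1.7838; [Tl⁺] = 10^(-1.7838) ≈ 0.016 M.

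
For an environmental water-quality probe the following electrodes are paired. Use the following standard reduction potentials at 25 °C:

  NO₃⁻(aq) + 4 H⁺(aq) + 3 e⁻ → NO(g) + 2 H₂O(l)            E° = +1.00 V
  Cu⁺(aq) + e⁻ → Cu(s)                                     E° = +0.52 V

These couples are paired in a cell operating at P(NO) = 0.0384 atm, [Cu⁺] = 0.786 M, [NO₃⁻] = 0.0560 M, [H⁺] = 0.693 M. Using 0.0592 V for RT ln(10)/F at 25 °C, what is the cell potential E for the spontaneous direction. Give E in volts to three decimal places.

+0.477 V

NO₃⁻/NO is the cathode (higher E°), Cu⁺/Cu the anode: E°cell = +1.00 − (+0.52) = +0.48 V, n = 3.
Overall: NO₃⁻(aq) + 4 H⁺(aq) + 3 Cu(s) → NO(g) + 2 H₂O(l) + 3 Cu⁺(aq)
Q = P(NO)·[Cu⁺]^3 / ([NO₃⁻]·[H⁺]^4); log Q = 0.159.
E = E° − (0.0592/n) log Q = +0.48 − (0.0592/3)(0.159) = +0.477 V.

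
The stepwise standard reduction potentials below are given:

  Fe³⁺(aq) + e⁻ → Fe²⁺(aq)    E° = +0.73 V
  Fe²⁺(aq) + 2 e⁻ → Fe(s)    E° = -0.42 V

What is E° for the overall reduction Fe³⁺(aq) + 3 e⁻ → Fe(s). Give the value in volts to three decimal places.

-0.037 V

Since ΔG° = −nFE° is additive over sequential reductions, n₃E°₃ = n₁E°₁ + n₂E°₂.
E°₃ = (1×+0.73 + 2×-0.42) / 3 = (-0.110) / 3 = -0.037 V.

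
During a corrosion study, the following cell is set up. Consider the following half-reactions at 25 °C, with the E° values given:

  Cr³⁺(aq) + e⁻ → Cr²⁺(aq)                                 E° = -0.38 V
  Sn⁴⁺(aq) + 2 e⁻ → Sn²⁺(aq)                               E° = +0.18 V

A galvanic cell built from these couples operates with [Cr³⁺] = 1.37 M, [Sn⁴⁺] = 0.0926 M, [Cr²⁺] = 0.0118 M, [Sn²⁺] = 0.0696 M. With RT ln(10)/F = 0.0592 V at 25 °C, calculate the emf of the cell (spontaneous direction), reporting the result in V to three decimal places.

Sn⁴⁺/Sn²⁺ is the cathode (higher E°), Cr³⁺/Cr²⁺ the anode: E°cell = +0.18 − (-0.38) = +0.56 V, n = 2.
Overall: Sn⁴⁺(aq) + 2 Cr²⁺(aq) → Sn²⁺(aq) + 2 Cr³⁺(aq)
Q = [Sn²⁺]·[Cr³⁺]^2 / ([Sn⁴⁺]·[Cr²⁺]^2); log Q = 4.006.
E = E° − (0.0592/n) log Q = +0.56 − (0.0592/2)(4.006) = +0.441 V.

+0.441 V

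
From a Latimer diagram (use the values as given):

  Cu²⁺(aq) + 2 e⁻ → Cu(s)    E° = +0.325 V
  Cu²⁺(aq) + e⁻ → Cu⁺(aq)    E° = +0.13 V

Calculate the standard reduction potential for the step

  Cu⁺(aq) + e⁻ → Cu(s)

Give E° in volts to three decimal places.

Sequential free energies add, so n₃E°₃ = n₁E°₁ + n₂E°₂.
With n₃ = 2, and the known step contributing 1×(+0.13) V, the unknown satisfies 1·E° = 2×(+0.325) − 1×(+0.13) = +0.520.
E° = +0.520 / 1 = +0.520 V.

+0.520 V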